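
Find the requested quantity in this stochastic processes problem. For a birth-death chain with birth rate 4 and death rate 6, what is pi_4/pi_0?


For birth-death process, pi_n/pi_0 = (lambda/mu)^n
= (4/6)^4
= 0.1975

0.1975


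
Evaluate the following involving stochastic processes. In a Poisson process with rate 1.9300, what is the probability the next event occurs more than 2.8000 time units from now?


P(X > t) = exp(-lambda * t)
= exp(-1.9300 * 2.8000)
= exp(-5.4040) = 0.0045

0.0045


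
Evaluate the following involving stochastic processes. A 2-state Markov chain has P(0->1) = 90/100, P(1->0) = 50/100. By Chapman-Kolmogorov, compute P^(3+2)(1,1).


P^5 = P^3 * P^2
Computing via matrix multiplication of the transition matrix.
Entry (1,1) of P^5 = 0.6392

0.6392


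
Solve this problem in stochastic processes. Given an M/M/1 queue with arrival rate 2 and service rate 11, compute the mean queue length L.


rho = 2/11 = 0.1818
L = rho/(1-rho)
= 0.1818/0.8182
= 0.2222

0.2222


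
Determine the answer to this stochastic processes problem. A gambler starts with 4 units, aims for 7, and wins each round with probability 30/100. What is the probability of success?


Gambler's ruin formula:
r = q/p = 0.7000/0.3000 = 2.3333
P(win) = (1 - r^i)/(1 - r^N)
= (1 - 2.3333^4)/(1 - 2.3333^7)
= 0.0763

0.0763


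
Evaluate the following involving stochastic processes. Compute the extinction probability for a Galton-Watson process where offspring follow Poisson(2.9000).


Since mu = 2.9000 > 1, extinction prob q < 1.
Solve s = exp(mu*(s-1)) iteratively.
q = 0.0668

0.0668


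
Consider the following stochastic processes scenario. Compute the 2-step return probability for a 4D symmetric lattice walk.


P(return in 2 steps) = P(reverse first step) = 1/(2d)
= 1/8
= 0.1250

0.1250


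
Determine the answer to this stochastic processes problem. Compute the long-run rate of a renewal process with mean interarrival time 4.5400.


Long-run renewal rate = 1/E(X)
= 1/4.5400
= 0.2203

0.2203


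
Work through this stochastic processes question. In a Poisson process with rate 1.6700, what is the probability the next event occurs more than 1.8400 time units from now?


P(X > t) = exp(-lambda * t)
= exp(-1.6700 * 1.8400)
= exp(-3.0728) = 0.0463

0.0463


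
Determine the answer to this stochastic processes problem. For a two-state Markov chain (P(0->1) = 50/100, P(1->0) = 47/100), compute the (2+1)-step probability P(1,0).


P^3 = P^2 * P^1
Computing via matrix multiplication of the transition matrix.
Entry (1,0) of P^3 = 0.4845

0.4845


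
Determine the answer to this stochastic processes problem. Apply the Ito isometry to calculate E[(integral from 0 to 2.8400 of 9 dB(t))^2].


By Ito isometry: E[(int f dB)^2] = int f^2 dt
= 9^2 * 2.8400
= 81 * 2.8400 = 230.0400

230.0400


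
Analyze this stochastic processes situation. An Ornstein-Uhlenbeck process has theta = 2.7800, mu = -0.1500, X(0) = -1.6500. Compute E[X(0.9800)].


E[X(t)] = mu + (X(0) - mu)*exp(-theta*t)
= -0.1500 + (-1.6500 - -0.1500)*exp(-2.7800*0.9800)
= -0.1500 + -1.5000 * 0.0656
= -0.2484

-0.2484


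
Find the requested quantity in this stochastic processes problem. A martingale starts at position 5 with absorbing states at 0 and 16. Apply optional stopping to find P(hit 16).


By optional stopping theorem: E(M at tau) = M(0) = 5
P(hit 16)*16 + P(hit 0)*0 = 5
P(hit 16) = (5 - 0)/(16 - 0) = 5/16 = 0.3125

0.3125


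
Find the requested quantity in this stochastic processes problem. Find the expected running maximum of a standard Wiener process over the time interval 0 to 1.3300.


E(max B(s)) = sqrt(2t/pi)
= sqrt(2*1.3300/pi)
= sqrt(0.8467)
= 0.9202

0.9202


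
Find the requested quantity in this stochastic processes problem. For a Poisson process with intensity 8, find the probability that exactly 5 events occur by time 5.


P(N(t)=k) = (lambda*t)^k * exp(-lambda*t) / k!
lambda*t = 40
= 40^5 * exp(-40) / 5!
= 102400000 * 4.2484e-18 / 120
= 3.6253e-12

3.6253e-12


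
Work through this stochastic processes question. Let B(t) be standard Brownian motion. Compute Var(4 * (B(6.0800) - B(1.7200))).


Var(alpha*(B(t)-B(s))) = alpha^2 * (t-s)
= 4^2 * (6.0800 - 1.7200)
= 16 * 4.3600
= 69.7600

69.7600


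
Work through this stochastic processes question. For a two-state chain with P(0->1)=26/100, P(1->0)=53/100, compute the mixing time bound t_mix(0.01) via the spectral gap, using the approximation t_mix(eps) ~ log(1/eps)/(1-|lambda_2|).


lambda_2 = |1 - p01 - p10| = |1 - 0.2600 - 0.5300| = 0.2100
t_mix ~ log(1/eps)/(1 - |lambda_2|)
= log(100)/(1 - 0.2100) = 4.6052/0.7900
= 5.8293

5.8293


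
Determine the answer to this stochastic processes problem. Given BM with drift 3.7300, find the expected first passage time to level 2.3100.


Expected first passage time = a/mu
= 2.3100/3.7300
= 0.6193

0.6193


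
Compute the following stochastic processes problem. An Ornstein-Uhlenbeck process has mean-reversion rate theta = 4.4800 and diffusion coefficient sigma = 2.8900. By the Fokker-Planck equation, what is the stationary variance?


Stationary variance = sigma^2 / (2*theta)
= 2.8900^2 / (2*4.4800)
= 8.3521 / 8.9600
= 0.9322

0.9322


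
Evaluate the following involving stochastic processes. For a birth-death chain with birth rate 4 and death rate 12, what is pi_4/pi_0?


For birth-death process, pi_n/pi_0 = (lambda/mu)^n
= (4/12)^4
= 0.0123

0.0123


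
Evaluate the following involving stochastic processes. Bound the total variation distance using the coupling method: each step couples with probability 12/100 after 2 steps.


TV distance bound <= (1-delta)^n
= (1 - 0.1200)^2
= 0.8800^2
= 0.7744

0.7744


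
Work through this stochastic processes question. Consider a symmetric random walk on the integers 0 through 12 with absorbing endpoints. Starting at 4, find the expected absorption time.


For symmetric RW on 0,...,N with absorbing barriers, E(i) = i*(N-i)
E(4) = 4 * 8 = 32

32


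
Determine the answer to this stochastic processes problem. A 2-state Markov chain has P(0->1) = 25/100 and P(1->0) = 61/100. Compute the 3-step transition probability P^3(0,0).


Computing P^3 by matrix multiplication.
P = [[0.7500, 0.2500], [0.6100, 0.3900]]
After raising P to the power 3:
P^3(0,0) = 0.7101

0.7101


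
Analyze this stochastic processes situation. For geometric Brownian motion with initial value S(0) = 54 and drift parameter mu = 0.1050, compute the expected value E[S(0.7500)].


E[S(t)] = S(0) * exp(mu * t)
= 54 * exp(0.1050 * 0.7500)
= 54 * 1.0819
= 58.4244

58.4244


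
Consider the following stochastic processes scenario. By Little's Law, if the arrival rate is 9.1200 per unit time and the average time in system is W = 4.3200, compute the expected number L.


Little's Law: L = lambda * W
= 9.1200 * 4.3200
= 39.3984

39.3984


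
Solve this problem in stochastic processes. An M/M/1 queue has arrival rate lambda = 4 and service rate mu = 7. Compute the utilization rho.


rho = lambda/mu
= 4/7
= 0.5714

0.5714


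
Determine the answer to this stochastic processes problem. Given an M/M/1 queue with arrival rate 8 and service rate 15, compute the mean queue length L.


rho = 8/15 = 0.5333
L = rho/(1-rho)
= 0.5333/0.4667
= 1.1429

1.1429


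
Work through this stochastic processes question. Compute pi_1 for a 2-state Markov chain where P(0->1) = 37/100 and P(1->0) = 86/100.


Stationary distribution: pi_0 = p10/(p01+p10), pi_1 = p01/(p01+p10)
p01 = 0.3700, p10 = 0.8600
pi_1 = 0.3008

0.3008


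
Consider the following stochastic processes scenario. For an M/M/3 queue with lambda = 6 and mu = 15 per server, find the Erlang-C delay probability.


a = lambda/mu = 0.4000
rho = a/c = 0.1333
Erlang-C formula applied:
C(c,a) = 0.0082

0.0082


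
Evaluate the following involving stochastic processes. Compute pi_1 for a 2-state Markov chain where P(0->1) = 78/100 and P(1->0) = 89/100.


Stationary distribution: pi_0 = p10/(p01+p10), pi_1 = p01/(p01+p10)
p01 = 0.7800, p10 = 0.8900
pi_1 = 0.4671

0.4671


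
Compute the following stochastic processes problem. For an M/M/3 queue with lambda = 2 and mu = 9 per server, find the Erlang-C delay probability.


a = lambda/mu = 0.2222
rho = a/c = 0.0741
Erlang-C formula applied:
C(c,a) = 0.0016

0.0016


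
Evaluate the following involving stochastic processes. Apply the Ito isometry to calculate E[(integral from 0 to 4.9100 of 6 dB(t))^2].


By Ito isometry: E[(int f dB)^2] = int f^2 dt
= 6^2 * 4.9100
= 36 * 4.9100 = 176.7600

176.7600


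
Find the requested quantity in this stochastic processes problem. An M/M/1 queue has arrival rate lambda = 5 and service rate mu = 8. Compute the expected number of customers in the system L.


rho = 5/8 = 0.6250
L = rho/(1-rho)
= 0.6250/0.3750
= 1.6667

1.6667


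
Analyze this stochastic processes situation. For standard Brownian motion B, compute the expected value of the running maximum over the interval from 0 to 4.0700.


E(max B(s)) = sqrt(2t/pi)
= sqrt(2*4.0700/pi)
= sqrt(2.5910)
= 1.6097

1.6097


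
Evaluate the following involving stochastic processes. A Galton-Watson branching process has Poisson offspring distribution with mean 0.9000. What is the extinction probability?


Since mu = 0.9000 <= 1, extinction probability = 1.

1.0000


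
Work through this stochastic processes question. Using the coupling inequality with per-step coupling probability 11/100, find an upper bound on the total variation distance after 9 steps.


TV distance bound <= (1-delta)^n
= (1 - 0.1100)^9
= 0.8900^9
= 0.3504

0.3504


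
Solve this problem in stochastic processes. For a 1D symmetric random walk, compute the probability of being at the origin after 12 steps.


P(S(12) = 0) = C(12,6) / 4^6
= 924 / 4096
= 0.2256

0.2256


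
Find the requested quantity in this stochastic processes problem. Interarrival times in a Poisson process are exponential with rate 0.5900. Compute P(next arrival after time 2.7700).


P(X > t) = exp(-lambda * t)
= exp(-0.5900 * 2.7700)
= exp(-1.6343) = 0.1951

0.1951


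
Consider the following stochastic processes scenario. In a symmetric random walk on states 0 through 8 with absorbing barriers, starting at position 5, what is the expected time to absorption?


For symmetric RW on 0,...,N with absorbing barriers, E(i) = i*(N-i)
E(5) = 5 * 3 = 15

15


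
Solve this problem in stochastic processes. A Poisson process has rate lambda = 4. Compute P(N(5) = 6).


P(N(t)=k) = (lambda*t)^k * exp(-lambda*t) / k!
lambda*t = 20
= 20^6 * exp(-20) / 6!
= 64000000 * 2.0612e-09 / 720
= 1.8321e-04

1.8321e-04


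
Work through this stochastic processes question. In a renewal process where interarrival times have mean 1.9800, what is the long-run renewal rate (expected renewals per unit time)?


Long-run renewal rate = 1/E(X)
= 1/1.9800
= 0.5051

0.5051


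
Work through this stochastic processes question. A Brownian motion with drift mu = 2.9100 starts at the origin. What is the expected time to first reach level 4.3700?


Expected first passage time = a/mu
= 4.3700/2.9100
= 1.5017

1.5017


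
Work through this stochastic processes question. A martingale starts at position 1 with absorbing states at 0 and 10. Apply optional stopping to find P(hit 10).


By optional stopping theorem: E(M at tau) = M(0) = 1
P(hit 10)*10 + P(hit 0)*0 = 1
P(hit 10) = (1 - 0)/(10 - 0) = 1/10 = 0.1000

0.1000


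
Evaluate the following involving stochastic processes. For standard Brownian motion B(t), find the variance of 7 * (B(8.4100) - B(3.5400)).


Var(alpha*(B(t)-B(s))) = alpha^2 * (t-s)
= 7^2 * (8.4100 - 3.5400)
= 49 * 4.8700
= 238.6300

238.6300


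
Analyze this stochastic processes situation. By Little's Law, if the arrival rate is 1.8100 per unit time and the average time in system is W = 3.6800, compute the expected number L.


Little's Law: L = lambda * W
= 1.8100 * 3.6800
= 6.6608

6.6608


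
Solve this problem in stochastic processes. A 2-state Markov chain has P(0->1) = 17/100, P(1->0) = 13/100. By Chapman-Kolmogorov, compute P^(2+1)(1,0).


P^3 = P^2 * P^1
Computing via matrix multiplication of the transition matrix.
Entry (1,0) of P^3 = 0.2847

0.2847


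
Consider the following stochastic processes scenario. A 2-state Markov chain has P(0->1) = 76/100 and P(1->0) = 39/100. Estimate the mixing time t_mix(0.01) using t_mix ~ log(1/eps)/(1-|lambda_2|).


lambda_2 = |1 - p01 - p10| = |1 - 0.7600 - 0.3900| = 0.1500
t_mix ~ log(1/eps)/(1 - |lambda_2|)
= log(100)/(1 - 0.1500) = 4.6052/0.8500
= 5.4178

5.4178


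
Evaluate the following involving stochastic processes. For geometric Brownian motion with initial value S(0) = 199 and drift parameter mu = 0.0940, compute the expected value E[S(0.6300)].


E[S(t)] = S(0) * exp(mu * t)
= 199 * exp(0.0940 * 0.6300)
= 199 * 1.0610
= 211.1407

211.1407


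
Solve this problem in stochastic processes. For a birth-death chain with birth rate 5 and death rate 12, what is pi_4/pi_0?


For birth-death process, pi_n/pi_0 = (lambda/mu)^n
= (5/12)^4
= 0.0301

0.0301


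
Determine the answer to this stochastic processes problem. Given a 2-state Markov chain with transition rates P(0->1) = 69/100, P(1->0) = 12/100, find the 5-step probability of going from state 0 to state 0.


Computing P^5 by matrix multiplication.
P = [[0.3100, 0.6900], [0.1200, 0.8800]]
After raising P to the power 5:
P^5(0,0) = 0.1484

0.1484


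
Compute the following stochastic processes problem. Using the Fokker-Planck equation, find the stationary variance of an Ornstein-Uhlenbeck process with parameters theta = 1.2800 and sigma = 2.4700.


Stationary variance = sigma^2 / (2*theta)
= 2.4700^2 / (2*1.2800)
= 6.1009 / 2.5600
= 2.3832

2.3832


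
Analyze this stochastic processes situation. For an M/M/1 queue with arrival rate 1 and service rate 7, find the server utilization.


rho = lambda/mu
= 1/7
= 0.1429

0.1429


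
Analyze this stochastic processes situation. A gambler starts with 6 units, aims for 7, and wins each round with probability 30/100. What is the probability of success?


Gambler's ruin formula:
r = q/p = 0.7000/0.3000 = 2.3333
P(win) = (1 - r^i)/(1 - r^N)
= (1 - 2.3333^6)/(1 - 2.3333^7)
= 0.4270

0.4270


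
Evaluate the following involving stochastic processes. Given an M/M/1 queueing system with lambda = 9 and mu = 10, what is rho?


rho = lambda/mu
= 9/10
= 0.9000

0.9000


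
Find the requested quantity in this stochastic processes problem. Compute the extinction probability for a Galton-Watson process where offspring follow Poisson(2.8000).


Since mu = 2.8000 > 1, extinction prob q < 1.
Solve s = exp(mu*(s-1)) iteratively.
q = 0.0750

0.0750


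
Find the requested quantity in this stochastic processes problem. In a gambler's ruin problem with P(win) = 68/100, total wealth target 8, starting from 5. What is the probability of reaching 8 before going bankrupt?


Gambler's ruin formula:
r = q/p = 0.3200/0.6800 = 0.4706
P(win) = (1 - r^i)/(1 - r^N)
= (1 - 0.4706^5)/(1 - 0.4706^8)
= 0.9793

0.9793


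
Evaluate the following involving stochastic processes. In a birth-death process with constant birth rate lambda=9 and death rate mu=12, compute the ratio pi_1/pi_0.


For birth-death process, pi_n/pi_0 = (lambda/mu)^n
= (9/12)^1
= 0.7500

0.7500


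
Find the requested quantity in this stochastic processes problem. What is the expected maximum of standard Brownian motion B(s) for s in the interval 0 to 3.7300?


E(max B(s)) = sqrt(2t/pi)
= sqrt(2*3.7300/pi)
= sqrt(2.3746)
= 1.5410

1.5410


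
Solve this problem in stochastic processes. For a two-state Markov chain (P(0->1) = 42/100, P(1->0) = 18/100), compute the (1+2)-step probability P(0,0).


P^3 = P^1 * P^2
Computing via matrix multiplication of the transition matrix.
Entry (0,0) of P^3 = 0.3448

0.3448


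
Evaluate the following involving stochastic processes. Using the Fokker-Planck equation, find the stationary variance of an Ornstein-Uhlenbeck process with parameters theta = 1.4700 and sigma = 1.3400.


Stationary variance = sigma^2 / (2*theta)
= 1.3400^2 / (2*1.4700)
= 1.7956 / 2.9400
= 0.6107

0.6107


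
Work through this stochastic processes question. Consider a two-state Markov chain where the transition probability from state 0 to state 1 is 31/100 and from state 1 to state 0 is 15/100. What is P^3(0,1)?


Computing P^3 by matrix multiplication.
P = [[0.6900, 0.3100], [0.1500, 0.8500]]
After raising P to the power 3:
P^3(0,1) = 0.5678

0.5678


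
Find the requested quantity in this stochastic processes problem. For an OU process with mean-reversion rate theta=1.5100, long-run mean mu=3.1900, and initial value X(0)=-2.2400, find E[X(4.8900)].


E[X(t)] = mu + (X(0) - mu)*exp(-theta*t)
= 3.1900 + (-2.2400 - 3.1900)*exp(-1.5100*4.8900)
= 3.1900 + -5.4300 * 6.2117e-04
= 3.1866

3.1866


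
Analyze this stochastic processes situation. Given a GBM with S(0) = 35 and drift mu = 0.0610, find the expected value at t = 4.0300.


E[S(t)] = S(0) * exp(mu * t)
= 35 * exp(0.0610 * 4.0300)
= 35 * 1.2787
= 44.7539

44.7539


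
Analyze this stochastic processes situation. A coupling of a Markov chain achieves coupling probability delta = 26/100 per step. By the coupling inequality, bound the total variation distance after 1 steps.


TV distance bound <= (1-delta)^n
= (1 - 0.2600)^1
= 0.7400^1
= 0.7400

0.7400


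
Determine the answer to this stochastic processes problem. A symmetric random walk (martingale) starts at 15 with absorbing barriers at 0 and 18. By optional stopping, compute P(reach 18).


By optional stopping theorem: E(M at tau) = M(0) = 15
P(hit 18)*18 + P(hit 0)*0 = 15
P(hit 18) = (15 - 0)/(18 - 0) = 5/6 = 0.8333

0.8333


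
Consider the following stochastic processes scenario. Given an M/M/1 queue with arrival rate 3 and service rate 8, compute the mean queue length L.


rho = 3/8 = 0.3750
L = rho/(1-rho)
= 0.3750/0.6250
= 0.6000

0.6000


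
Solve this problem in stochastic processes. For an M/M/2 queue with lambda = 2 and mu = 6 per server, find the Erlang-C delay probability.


a = lambda/mu = 0.3333
rho = a/c = 0.1667
Erlang-C formula applied:
C(c,a) = 0.0476

0.0476


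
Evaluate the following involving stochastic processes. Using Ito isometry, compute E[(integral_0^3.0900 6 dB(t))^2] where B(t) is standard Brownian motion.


By Ito isometry: E[(int f dB)^2] = int f^2 dt
= 6^2 * 3.0900
= 36 * 3.0900 = 111.2400

111.2400


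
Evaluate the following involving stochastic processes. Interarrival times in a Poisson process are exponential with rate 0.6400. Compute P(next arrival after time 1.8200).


P(X > t) = exp(-lambda * t)
= exp(-0.6400 * 1.8200)
= exp(-1.1648) = 0.3120

0.3120


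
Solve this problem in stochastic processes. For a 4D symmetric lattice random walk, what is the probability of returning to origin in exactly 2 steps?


P(return in 2 steps) = P(reverse first step) = 1/(2d)
= 1/8
= 0.1250

0.1250


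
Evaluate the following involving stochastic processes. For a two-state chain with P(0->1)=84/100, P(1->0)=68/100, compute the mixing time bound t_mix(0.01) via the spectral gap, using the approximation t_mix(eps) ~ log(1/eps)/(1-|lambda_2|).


lambda_2 = |1 - p01 - p10| = |1 - 0.8400 - 0.6800| = 0.5200
t_mix ~ log(1/eps)/(1 - |lambda_2|)
= log(100)/(1 - 0.5200) = 4.6052/0.4800
= 9.5941

9.5941


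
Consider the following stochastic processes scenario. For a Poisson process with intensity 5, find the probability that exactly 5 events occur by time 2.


P(N(t)=k) = (lambda*t)^k * exp(-lambda*t) / k!
lambda*t = 10
= 10^5 * exp(-10) / 5!
= 100000 * 4.5400e-05 / 120
= 0.0378

0.0378


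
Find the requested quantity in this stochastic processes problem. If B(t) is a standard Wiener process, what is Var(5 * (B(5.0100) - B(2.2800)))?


Var(alpha*(B(t)-B(s))) = alpha^2 * (t-s)
= 5^2 * (5.0100 - 2.2800)
= 25 * 2.7300
= 68.2500

68.2500


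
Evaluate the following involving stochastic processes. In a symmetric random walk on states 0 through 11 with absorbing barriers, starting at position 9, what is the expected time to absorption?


For symmetric RW on 0,...,N with absorbing barriers, E(i) = i*(N-i)
E(9) = 9 * 2 = 18

18


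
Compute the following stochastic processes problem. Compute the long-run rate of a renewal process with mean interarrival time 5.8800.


Long-run renewal rate = 1/E(X)
= 1/5.8800
= 0.1701

0.1701


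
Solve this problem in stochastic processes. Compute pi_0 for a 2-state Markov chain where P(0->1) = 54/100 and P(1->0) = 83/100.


Stationary distribution: pi_0 = p10/(p01+p10), pi_1 = p01/(p01+p10)
p01 = 0.5400, p10 = 0.8300
pi_0 = 0.6058

0.6058


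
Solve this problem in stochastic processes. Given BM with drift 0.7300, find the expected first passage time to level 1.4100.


Expected first passage time = a/mu
= 1.4100/0.7300
= 1.9315

1.9315


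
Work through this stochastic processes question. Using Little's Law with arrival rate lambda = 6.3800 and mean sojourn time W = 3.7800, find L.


Little's Law: L = lambda * W
= 6.3800 * 3.7800
= 24.1164

24.1164


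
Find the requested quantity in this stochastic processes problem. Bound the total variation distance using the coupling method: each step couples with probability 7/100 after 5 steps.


TV distance bound <= (1-delta)^n
= (1 - 0.0700)^5
= 0.9300^5
= 0.6957

0.6957


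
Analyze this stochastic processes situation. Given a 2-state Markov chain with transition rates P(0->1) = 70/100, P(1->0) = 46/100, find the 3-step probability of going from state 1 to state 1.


Computing P^3 by matrix multiplication.
P = [[0.3000, 0.7000], [0.4600, 0.5400]]
After raising P to the power 3:
P^3(1,1) = 0.6018

0.6018


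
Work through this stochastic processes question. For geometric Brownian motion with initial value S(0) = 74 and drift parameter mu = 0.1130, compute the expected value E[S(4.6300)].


E[S(t)] = S(0) * exp(mu * t)
= 74 * exp(0.1130 * 4.6300)
= 74 * 1.6874
= 124.8677

124.8677


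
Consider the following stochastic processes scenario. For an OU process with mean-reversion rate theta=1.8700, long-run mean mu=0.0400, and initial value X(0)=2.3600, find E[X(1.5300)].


E[X(t)] = mu + (X(0) - mu)*exp(-theta*t)
= 0.0400 + (2.3600 - 0.0400)*exp(-1.8700*1.5300)
= 0.0400 + 2.3200 * 0.0572
= 0.1727

0.1727


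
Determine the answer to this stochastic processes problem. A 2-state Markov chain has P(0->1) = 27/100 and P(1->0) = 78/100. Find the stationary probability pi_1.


Stationary distribution: pi_0 = p10/(p01+p10), pi_1 = p01/(p01+p10)
p01 = 0.2700, p10 = 0.7800
pi_1 = 0.2571

0.2571


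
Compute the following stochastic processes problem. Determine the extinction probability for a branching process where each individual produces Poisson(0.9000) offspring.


Since mu = 0.9000 <= 1, extinction probability = 1.

1.0000


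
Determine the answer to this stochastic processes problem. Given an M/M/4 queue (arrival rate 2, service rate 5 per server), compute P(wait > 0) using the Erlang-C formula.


a = lambda/mu = 0.4000
rho = a/c = 0.1000
Erlang-C formula applied:
C(c,a) = 7.9444e-04

7.9444e-04


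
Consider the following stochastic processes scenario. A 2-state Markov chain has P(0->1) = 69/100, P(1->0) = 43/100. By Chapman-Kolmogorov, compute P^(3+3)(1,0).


P^6 = P^3 * P^3
Computing via matrix multiplication of the transition matrix.
Entry (1,0) of P^6 = 0.3839

0.3839


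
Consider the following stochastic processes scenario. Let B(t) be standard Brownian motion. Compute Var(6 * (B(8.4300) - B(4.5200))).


Var(alpha*(B(t)-B(s))) = alpha^2 * (t-s)
= 6^2 * (8.4300 - 4.5200)
= 36 * 3.9100
= 140.7600

140.7600


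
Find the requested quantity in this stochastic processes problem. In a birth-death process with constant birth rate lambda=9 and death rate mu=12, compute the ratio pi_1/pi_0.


For birth-death process, pi_n/pi_0 = (lambda/mu)^n
= (9/12)^1
= 0.7500

0.7500


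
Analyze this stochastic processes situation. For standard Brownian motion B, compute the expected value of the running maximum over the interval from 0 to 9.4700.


E(max B(s)) = sqrt(2t/pi)
= sqrt(2*9.4700/pi)
= sqrt(6.0288)
= 2.4554

2.4554


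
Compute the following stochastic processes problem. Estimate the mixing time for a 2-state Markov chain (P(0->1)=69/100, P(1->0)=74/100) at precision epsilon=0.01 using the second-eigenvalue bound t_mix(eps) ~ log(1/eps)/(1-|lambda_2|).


lambda_2 = |1 - p01 - p10| = |1 - 0.6900 - 0.7400| = 0.4300
t_mix ~ log(1/eps)/(1 - |lambda_2|)
= log(100)/(1 - 0.4300) = 4.6052/0.5700
= 8.0792

8.0792


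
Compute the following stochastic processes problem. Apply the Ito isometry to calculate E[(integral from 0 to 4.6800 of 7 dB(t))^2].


By Ito isometry: E[(int f dB)^2] = int f^2 dt
= 7^2 * 4.6800
= 49 * 4.6800 = 229.3200

229.3200


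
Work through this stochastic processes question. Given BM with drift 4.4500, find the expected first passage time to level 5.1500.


Expected first passage time = a/mu
= 5.1500/4.4500
= 1.1573

1.1573


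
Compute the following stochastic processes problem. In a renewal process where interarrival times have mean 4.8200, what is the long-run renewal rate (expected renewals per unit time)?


Long-run renewal rate = 1/E(X)
= 1/4.8200
= 0.2075

0.2075


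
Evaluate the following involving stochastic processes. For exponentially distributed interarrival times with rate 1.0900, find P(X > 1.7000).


P(X > t) = exp(-lambda * t)
= exp(-1.0900 * 1.7000)
= exp(-1.8530) = 0.1568

0.1568


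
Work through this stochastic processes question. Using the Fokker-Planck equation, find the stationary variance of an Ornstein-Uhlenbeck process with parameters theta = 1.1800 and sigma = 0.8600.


Stationary variance = sigma^2 / (2*theta)
= 0.8600^2 / (2*1.1800)
= 0.7396 / 2.3600
= 0.3134

0.3134


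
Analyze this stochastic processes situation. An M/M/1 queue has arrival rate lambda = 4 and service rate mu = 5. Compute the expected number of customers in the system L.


rho = 4/5 = 0.8000
L = rho/(1-rho)
= 0.8000/0.2000
= 4.0000

4.0000


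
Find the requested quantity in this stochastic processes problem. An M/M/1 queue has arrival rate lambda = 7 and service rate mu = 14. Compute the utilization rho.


rho = lambda/mu
= 7/14
= 0.5000

0.5000


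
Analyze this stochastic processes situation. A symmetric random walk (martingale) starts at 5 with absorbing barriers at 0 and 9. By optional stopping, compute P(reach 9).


By optional stopping theorem: E(M at tau) = M(0) = 5
P(hit 9)*9 + P(hit 0)*0 = 5
P(hit 9) = (5 - 0)/(9 - 0) = 5/9 = 0.5556

0.5556


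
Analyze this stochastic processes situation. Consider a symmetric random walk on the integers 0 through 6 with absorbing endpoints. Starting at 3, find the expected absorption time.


For symmetric RW on 0,...,N with absorbing barriers, E(i) = i*(N-i)
E(3) = 3 * 3 = 9

9


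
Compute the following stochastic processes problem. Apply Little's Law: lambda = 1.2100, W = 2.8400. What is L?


Little's Law: L = lambda * W
= 1.2100 * 2.8400
= 3.4364

3.4364


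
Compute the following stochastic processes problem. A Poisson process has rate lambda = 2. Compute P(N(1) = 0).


P(N(t)=k) = (lambda*t)^k * exp(-lambda*t) / k!
lambda*t = 2
= 2^0 * exp(-2) / 0!
= 1 * 0.1353 / 1
= 0.1353

0.1353


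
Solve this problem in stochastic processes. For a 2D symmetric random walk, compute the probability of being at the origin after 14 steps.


P = C(14,7)^2 / 4^14
= 3432^2 / 268435456
= 11778624 / 268435456
= 0.0439

0.0439


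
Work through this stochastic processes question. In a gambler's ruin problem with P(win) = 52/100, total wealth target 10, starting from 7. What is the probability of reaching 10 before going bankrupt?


Gambler's ruin formula:
r = q/p = 0.4800/0.5200 = 0.9231
P(win) = (1 - r^i)/(1 - r^N)
= (1 - 0.9231^7)/(1 - 0.9231^10)
= 0.7787

0.7787


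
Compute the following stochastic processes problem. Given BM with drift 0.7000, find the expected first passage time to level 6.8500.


Expected first passage time = a/mu
= 6.8500/0.7000
= 9.7857

9.7857


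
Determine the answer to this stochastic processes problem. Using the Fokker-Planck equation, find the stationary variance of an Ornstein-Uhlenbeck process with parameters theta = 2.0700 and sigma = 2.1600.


Stationary variance = sigma^2 / (2*theta)
= 2.1600^2 / (2*2.0700)
= 4.6656 / 4.1400
= 1.1270

1.1270


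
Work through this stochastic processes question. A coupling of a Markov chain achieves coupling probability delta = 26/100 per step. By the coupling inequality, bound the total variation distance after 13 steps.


TV distance bound <= (1-delta)^n
= (1 - 0.2600)^13
= 0.7400^13
= 0.0200

0.0200


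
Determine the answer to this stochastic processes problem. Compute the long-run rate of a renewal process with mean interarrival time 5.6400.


Long-run renewal rate = 1/E(X)
= 1/5.6400
= 0.1773

0.1773


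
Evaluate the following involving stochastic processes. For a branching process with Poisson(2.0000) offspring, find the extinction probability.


Since mu = 2.0000 > 1, extinction prob q < 1.
Solve s = exp(mu*(s-1)) iteratively.
q = 0.2032

0.2032


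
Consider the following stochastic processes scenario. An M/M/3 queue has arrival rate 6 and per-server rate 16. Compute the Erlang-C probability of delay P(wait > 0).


a = lambda/mu = 0.3750
rho = a/c = 0.1250
Erlang-C formula applied:
C(c,a) = 0.0069

0.0069


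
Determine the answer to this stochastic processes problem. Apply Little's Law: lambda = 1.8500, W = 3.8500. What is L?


Little's Law: L = lambda * W
= 1.8500 * 3.8500
= 7.1225

7.1225


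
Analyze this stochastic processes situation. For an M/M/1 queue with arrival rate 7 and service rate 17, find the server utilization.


rho = lambda/mu
= 7/17
= 0.4118

0.4118


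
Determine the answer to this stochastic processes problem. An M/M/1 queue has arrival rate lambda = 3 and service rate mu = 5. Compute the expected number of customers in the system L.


rho = 3/5 = 0.6000
L = rho/(1-rho)
= 0.6000/0.4000
= 1.5000

1.5000


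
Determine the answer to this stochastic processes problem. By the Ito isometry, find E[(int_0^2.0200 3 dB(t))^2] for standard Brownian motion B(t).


By Ito isometry: E[(int f dB)^2] = int f^2 dt
= 3^2 * 2.0200
= 9 * 2.0200 = 18.1800

18.1800


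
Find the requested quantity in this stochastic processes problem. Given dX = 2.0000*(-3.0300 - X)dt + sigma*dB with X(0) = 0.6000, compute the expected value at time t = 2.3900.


E[X(t)] = mu + (X(0) - mu)*exp(-theta*t)
= -3.0300 + (0.6000 - -3.0300)*exp(-2.0000*2.3900)
= -3.0300 + 3.6300 * 0.0084
= -2.9995

-2.9995


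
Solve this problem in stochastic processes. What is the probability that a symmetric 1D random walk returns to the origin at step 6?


P(S(6) = 0) = C(6,3) / 4^3
= 20 / 64
= 0.3125

0.3125


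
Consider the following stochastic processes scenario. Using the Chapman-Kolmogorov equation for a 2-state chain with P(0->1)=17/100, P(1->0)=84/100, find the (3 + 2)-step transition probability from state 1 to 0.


P^5 = P^3 * P^2
Computing via matrix multiplication of the transition matrix.
Entry (1,0) of P^5 = 0.8317

0.8317


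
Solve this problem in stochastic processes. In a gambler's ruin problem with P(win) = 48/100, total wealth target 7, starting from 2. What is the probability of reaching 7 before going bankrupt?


Gambler's ruin formula:
r = q/p = 0.5200/0.4800 = 1.0833
P(win) = (1 - r^i)/(1 - r^N)
= (1 - 1.0833^2)/(1 - 1.0833^7)
= 0.2311

0.2311


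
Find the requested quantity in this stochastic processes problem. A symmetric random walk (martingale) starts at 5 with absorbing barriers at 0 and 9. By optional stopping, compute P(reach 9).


By optional stopping theorem: E(M at tau) = M(0) = 5
P(hit 9)*9 + P(hit 0)*0 = 5
P(hit 9) = (5 - 0)/(9 - 0) = 5/9 = 0.5556

0.5556


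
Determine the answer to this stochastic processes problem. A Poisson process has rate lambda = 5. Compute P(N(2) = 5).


P(N(t)=k) = (lambda*t)^k * exp(-lambda*t) / k!
lambda*t = 10
= 10^5 * exp(-10) / 5!
= 100000 * 4.5400e-05 / 120
= 0.0378

0.0378


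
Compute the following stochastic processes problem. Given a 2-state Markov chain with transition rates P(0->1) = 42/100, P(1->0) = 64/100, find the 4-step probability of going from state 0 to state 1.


Computing P^4 by matrix multiplication.
P = [[0.5800, 0.4200], [0.6400, 0.3600]]
After raising P to the power 4:
P^4(0,1) = 0.3962

0.3962


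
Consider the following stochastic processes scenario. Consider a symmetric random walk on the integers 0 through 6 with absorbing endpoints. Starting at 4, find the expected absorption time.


For symmetric RW on 0,...,N with absorbing barriers, E(i) = i*(N-i)
E(4) = 4 * 2 = 8

8


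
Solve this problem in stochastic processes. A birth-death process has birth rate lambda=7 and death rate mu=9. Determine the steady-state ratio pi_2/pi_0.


For birth-death process, pi_n/pi_0 = (lambda/mu)^n
= (7/9)^2
= 0.6049

0.6049


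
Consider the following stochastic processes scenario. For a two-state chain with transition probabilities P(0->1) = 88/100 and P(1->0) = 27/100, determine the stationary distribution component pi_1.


Stationary distribution: pi_0 = p10/(p01+p10), pi_1 = p01/(p01+p10)
p01 = 0.8800, p10 = 0.2700
pi_1 = 0.7652

0.7652


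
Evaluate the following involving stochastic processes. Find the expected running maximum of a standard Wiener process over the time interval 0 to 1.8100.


E(max B(s)) = sqrt(2t/pi)
= sqrt(2*1.8100/pi)
= sqrt(1.1523)
= 1.0734

1.0734


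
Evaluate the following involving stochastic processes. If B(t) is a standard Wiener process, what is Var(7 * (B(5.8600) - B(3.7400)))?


Var(alpha*(B(t)-B(s))) = alpha^2 * (t-s)
= 7^2 * (5.8600 - 3.7400)
= 49 * 2.1200
= 103.8800

103.8800


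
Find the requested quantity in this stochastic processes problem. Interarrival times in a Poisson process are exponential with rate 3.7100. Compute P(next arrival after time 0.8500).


P(X > t) = exp(-lambda * t)
= exp(-3.7100 * 0.8500)
= exp(-3.1535) = 0.0427

0.0427


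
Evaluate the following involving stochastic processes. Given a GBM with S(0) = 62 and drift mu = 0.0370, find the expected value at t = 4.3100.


E[S(t)] = S(0) * exp(mu * t)
= 62 * exp(0.0370 * 4.3100)
= 62 * 1.1729
= 72.7191

72.7191


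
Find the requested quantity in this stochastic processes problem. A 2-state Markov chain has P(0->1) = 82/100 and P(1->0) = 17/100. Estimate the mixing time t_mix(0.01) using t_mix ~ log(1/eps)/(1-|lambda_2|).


lambda_2 = |1 - p01 - p10| = |1 - 0.8200 - 0.1700| = 0.0100
t_mix ~ log(1/eps)/(1 - |lambda_2|)
= log(100)/(1 - 0.0100) = 4.6052/0.9900
= 4.6517

4.6517


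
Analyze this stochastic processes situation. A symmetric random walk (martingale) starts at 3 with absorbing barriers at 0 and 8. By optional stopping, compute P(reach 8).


By optional stopping theorem: E(M at tau) = M(0) = 3
P(hit 8)*8 + P(hit 0)*0 = 3
P(hit 8) = (3 - 0)/(8 - 0) = 3/8 = 0.3750

0.3750


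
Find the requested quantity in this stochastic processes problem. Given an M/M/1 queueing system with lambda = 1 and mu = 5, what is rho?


rho = lambda/mu
= 1/5
= 0.2000

0.2000


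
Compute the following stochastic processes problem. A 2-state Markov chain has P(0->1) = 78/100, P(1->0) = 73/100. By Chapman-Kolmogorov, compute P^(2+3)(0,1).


P^5 = P^2 * P^3
Computing via matrix multiplication of the transition matrix.
Entry (0,1) of P^5 = 0.5344

0.5344


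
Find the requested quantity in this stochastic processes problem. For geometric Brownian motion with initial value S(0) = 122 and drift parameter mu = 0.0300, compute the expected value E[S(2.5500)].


E[S(t)] = S(0) * exp(mu * t)
= 122 * exp(0.0300 * 2.5500)
= 122 * 1.0795
= 131.6993

131.6993


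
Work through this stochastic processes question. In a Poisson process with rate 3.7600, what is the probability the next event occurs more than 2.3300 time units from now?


P(X > t) = exp(-lambda * t)
= exp(-3.7600 * 2.3300)
= exp(-8.7608) = 1.5676e-04

1.5676e-04


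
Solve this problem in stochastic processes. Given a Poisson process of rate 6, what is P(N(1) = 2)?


P(N(t)=k) = (lambda*t)^k * exp(-lambda*t) / k!
lambda*t = 6
= 6^2 * exp(-6) / 2!
= 36 * 0.0025 / 2
= 0.0446

0.0446


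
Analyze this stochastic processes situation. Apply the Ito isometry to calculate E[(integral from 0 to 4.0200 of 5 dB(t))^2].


By Ito isometry: E[(int f dB)^2] = int f^2 dt
= 5^2 * 4.0200
= 25 * 4.0200 = 100.5000

100.5000


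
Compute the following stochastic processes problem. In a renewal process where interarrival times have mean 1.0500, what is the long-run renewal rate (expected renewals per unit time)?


Long-run renewal rate = 1/E(X)
= 1/1.0500
= 0.9524

0.9524


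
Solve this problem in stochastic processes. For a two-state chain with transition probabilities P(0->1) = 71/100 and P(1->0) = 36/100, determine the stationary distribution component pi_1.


Stationary distribution: pi_0 = p10/(p01+p10), pi_1 = p01/(p01+p10)
p01 = 0.7100, p10 = 0.3600
pi_1 = 0.6636

0.6636


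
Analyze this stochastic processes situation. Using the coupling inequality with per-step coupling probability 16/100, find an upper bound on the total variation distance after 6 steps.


TV distance bound <= (1-delta)^n
= (1 - 0.1600)^6
= 0.8400^6
= 0.3513

0.3513


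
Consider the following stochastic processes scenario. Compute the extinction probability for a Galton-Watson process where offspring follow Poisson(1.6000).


Since mu = 1.6000 > 1, extinction prob q < 1.
Solve s = exp(mu*(s-1)) iteratively.
q = 0.3580

0.3580


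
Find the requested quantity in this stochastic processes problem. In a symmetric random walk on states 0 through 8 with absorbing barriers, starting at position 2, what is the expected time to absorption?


For symmetric RW on 0,...,N with absorbing barriers, E(i) = i*(N-i)
E(2) = 2 * 6 = 12

12


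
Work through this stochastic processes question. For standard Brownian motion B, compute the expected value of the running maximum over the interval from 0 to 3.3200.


E(max B(s)) = sqrt(2t/pi)
= sqrt(2*3.3200/pi)
= sqrt(2.1136)
= 1.4538

1.4538


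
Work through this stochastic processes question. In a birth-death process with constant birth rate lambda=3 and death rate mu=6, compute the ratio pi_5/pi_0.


For birth-death process, pi_n/pi_0 = (lambda/mu)^n
= (3/6)^5
= 0.0312

0.0312


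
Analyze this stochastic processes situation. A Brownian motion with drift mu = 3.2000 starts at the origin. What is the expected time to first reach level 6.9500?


Expected first passage time = a/mu
= 6.9500/3.2000
= 2.1719

2.1719


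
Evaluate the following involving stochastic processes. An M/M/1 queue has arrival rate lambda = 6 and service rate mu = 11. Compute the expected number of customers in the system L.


rho = 6/11 = 0.5455
L = rho/(1-rho)
= 0.5455/0.4545
= 1.2000

1.2000


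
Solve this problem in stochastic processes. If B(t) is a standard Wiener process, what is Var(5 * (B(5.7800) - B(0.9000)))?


Var(alpha*(B(t)-B(s))) = alpha^2 * (t-s)
= 5^2 * (5.7800 - 0.9000)
= 25 * 4.8800
= 122.0000

122.0000


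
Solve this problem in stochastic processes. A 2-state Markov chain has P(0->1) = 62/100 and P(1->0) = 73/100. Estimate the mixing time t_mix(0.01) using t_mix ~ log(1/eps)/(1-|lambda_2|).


lambda_2 = |1 - p01 - p10| = |1 - 0.6200 - 0.7300| = 0.3500
t_mix ~ log(1/eps)/(1 - |lambda_2|)
= log(100)/(1 - 0.3500) = 4.6052/0.6500
= 7.0849

7.0849
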